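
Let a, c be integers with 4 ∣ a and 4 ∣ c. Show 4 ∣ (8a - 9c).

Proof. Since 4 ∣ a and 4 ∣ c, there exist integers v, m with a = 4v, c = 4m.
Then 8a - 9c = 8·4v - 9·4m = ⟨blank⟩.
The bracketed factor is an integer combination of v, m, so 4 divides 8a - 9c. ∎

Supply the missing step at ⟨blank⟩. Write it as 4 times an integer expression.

4(-9m + 8v)

Each term has a factor of 4: 8·4v - 9·4m = 4·(-9m + 8v).
Since -9m + 8v is an integer, 4 ∣ (8a - 9c).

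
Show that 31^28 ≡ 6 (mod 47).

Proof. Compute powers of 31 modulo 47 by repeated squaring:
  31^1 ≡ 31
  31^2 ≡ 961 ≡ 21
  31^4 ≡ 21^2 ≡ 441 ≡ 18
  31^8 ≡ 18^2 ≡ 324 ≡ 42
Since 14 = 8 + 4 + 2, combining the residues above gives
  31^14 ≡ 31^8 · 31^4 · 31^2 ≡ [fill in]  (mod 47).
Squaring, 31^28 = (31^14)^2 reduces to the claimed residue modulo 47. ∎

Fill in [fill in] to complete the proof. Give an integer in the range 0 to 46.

37

Multiply the listed residues: 42 · 18 · 21 = 756 → 15876.
Reducing modulo 47: 15876 = 337·47 + 37, so 31^14 ≡ 37.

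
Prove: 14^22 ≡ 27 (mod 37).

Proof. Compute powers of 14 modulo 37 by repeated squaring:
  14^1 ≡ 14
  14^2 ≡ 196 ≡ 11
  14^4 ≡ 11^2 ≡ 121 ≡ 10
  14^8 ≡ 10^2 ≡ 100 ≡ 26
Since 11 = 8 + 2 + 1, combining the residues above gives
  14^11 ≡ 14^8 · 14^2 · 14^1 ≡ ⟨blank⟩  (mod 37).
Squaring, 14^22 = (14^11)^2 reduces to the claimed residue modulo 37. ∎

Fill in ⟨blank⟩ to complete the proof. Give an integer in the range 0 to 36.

8

Multiply the listed residues: 26 · 11 · 14 = 286 → 4004.
Reducing modulo 37: 4004 = 108·37 + 8, so 14^11 ≡ 8.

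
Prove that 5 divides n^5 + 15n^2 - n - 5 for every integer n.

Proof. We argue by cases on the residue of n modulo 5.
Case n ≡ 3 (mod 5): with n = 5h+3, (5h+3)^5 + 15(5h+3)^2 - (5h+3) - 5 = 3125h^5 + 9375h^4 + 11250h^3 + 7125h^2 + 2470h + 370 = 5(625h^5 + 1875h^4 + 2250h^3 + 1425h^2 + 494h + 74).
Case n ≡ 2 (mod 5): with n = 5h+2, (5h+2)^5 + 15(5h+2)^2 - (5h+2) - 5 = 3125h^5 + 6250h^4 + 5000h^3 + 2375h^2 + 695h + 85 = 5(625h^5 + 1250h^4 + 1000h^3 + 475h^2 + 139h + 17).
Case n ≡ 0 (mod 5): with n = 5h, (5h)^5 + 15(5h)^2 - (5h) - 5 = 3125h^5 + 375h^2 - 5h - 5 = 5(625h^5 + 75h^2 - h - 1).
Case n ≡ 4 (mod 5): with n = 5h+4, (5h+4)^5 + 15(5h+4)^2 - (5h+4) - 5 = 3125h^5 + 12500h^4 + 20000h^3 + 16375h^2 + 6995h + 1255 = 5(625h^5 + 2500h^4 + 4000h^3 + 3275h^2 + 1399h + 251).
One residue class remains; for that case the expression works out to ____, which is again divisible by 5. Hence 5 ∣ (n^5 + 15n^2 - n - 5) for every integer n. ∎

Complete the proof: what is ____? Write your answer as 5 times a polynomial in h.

Only n ≡ 1 (mod 5) is unaccounted for. Put n = 5h+1:
(5h+1)^5 + 15(5h+1)^2 - (5h+1) - 5 expands to 3125h^5 + 3125h^4 + 1250h^3 + 625h^2 + 170h + 10,
and factoring out 5 leaves 5(625h^5 + 625h^4 + 250h^3 + 125h^2 + 34h + 2).

5(625h^5 + 625h^4 + 250h^3 + 125h^2 + 34h + 2)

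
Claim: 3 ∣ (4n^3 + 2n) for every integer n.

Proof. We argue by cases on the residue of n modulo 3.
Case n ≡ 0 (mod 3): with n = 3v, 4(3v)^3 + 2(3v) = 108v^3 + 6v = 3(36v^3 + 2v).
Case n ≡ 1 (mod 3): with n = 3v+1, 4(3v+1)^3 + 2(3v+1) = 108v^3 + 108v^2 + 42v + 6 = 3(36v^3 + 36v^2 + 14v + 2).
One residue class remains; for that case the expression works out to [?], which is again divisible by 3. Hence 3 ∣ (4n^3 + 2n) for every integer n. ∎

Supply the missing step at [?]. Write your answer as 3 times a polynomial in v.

The residues treated are {0, 1}, so the missing case is n ≡ 2 (mod 3); write n = 3v+2.
Then 4(3v+2)^3 + 2(3v+2) = 108v^3 + 216v^2 + 150v + 36 = 3(36v^3 + 72v^2 + 50v + 12).

3(36v^3 + 72v^2 + 50v + 12)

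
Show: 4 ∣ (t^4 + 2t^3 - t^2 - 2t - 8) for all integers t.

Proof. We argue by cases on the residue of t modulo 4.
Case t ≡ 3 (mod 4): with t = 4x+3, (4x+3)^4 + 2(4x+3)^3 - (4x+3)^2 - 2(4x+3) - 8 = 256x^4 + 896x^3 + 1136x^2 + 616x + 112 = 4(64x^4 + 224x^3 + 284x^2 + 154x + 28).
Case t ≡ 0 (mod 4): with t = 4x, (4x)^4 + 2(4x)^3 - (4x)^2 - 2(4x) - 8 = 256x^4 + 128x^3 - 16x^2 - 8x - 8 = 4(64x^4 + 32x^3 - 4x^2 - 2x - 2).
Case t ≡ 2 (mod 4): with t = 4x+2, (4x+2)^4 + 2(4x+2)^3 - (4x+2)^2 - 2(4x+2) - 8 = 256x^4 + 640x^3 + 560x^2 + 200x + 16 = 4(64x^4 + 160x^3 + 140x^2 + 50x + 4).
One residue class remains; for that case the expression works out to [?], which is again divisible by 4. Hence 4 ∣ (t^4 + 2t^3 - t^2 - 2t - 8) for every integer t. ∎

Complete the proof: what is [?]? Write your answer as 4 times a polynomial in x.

The residues treated are {3, 0, 2}, so the missing case is t ≡ 1 (mod 4); write t = 4x+1.
Then (4x+1)^4 + 2(4x+1)^3 - (4x+1)^2 - 2(4x+1) - 8 = 256x^4 + 384x^3 + 176x^2 + 24x - 8 = 4(64x^4 + 96x^3 + 44x^2 + 6x - 2).

4(64x^4 + 96x^3 + 44x^2 + 6x - 2)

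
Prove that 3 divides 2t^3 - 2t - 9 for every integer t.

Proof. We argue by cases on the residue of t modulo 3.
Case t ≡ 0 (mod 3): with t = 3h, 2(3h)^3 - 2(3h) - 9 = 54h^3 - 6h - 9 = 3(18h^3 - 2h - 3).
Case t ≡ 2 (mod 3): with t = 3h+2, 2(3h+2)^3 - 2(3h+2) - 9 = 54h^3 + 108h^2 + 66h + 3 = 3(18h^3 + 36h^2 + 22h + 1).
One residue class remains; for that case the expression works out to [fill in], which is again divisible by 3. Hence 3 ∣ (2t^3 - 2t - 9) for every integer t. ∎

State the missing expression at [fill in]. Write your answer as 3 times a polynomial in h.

The residues treated are {0, 2}, so the missing case is t ≡ 1 (mod 3); write t = 3h+1.
Then 2(3h+1)^3 - 2(3h+1) - 9 = 54h^3 + 54h^2 + 12h - 9 = 3(18h^3 + 18h^2 + 4h - 3).

3(18h^3 + 18h^2 + 4h - 3)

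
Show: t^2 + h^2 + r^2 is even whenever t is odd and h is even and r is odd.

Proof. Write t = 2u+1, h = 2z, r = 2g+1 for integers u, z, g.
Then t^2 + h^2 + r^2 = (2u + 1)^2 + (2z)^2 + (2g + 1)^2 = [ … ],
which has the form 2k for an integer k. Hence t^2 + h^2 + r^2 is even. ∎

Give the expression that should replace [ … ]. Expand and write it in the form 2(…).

2(2g^2 + 2g + 2u^2 + 2u + 2z^2 + 1)

Expanding: (2u + 1)^2 + (2z)^2 + (2g + 1)^2 = 4g^2 + 4g + 4u^2 + 4u + 4z^2 + 2.
Every term is even; pulling out the factor of 2 gives 2(2g^2 + 2g + 2u^2 + 2u + 2z^2 + 1).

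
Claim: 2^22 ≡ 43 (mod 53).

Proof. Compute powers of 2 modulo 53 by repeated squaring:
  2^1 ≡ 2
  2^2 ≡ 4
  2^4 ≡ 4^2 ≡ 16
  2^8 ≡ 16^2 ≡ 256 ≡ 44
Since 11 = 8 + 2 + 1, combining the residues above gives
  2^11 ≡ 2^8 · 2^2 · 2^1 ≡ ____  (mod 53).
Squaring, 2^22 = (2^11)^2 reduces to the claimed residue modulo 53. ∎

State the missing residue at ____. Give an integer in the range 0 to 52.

2^8 · 2^2 · 2^1 ≡ 44 · 4 · 2 = 352.
352 mod 53 = 34, so 2^11 ≡ 34 (mod 53).

34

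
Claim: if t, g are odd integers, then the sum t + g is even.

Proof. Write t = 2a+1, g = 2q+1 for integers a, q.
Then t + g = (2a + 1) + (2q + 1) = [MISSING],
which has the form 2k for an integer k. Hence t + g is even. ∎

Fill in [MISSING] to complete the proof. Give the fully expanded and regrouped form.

2(a + q + 1)

Expanding: (2a + 1) + (2q + 1) = 2a + 2q + 2.
Every term is even; pulling out the factor of 2 gives 2(a + q + 1).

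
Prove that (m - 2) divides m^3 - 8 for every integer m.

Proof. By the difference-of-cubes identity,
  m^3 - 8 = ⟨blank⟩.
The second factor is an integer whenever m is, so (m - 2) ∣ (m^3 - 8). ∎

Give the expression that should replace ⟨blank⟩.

(m - 2)(m^2 + 2m + 4)

Polynomial division of m^3 - 8 by m - 2 leaves remainder 0 and quotient m^2 + 2m + 4.
Hence m^3 - 8 = (m - 2)(m^2 + 2m + 4).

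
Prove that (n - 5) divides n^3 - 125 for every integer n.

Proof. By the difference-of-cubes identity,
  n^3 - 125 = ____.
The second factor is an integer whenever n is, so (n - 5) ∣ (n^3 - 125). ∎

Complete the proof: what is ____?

(n - 5)(n^2 + 5n + 25)

Polynomial division of n^3 - 125 by n - 5 leaves remainder 0 and quotient n^2 + 5n + 25.
Hence n^3 - 125 = (n - 5)(n^2 + 5n + 25).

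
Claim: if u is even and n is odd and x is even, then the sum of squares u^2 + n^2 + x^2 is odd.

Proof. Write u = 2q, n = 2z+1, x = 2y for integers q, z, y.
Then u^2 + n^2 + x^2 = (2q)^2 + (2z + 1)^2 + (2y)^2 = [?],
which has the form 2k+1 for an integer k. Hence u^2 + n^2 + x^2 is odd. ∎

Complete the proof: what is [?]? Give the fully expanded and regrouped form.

2(2q^2 + 2y^2 + 2z^2 + 2z) + 1

Expanding: (2q)^2 + (2z + 1)^2 + (2y)^2 = 4q^2 + 4y^2 + 4z^2 + 4z + 1.
Every term except the constant is even, so this is 2(2q^2 + 2y^2 + 2z^2 + 2z) + 1,
and 2q^2 + 2y^2 + 2z^2 + 2z ∈ ℤ gives the required form.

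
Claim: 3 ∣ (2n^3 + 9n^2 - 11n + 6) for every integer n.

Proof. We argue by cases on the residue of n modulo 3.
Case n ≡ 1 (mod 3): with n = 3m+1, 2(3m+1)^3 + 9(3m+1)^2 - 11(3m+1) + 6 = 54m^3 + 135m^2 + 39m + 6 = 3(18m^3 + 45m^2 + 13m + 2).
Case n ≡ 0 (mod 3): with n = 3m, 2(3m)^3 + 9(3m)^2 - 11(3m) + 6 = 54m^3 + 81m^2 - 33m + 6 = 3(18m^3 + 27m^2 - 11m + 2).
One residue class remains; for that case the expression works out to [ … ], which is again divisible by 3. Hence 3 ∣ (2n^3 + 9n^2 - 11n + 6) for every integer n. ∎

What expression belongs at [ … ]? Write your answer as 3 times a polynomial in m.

Only n ≡ 2 (mod 3) is unaccounted for. Put n = 3m+2:
2(3m+2)^3 + 9(3m+2)^2 - 11(3m+2) + 6 expands to 54m^3 + 189m^2 + 147m + 36,
and factoring out 3 leaves 3(18m^3 + 63m^2 + 49m + 12).

3(18m^3 + 63m^2 + 49m + 12)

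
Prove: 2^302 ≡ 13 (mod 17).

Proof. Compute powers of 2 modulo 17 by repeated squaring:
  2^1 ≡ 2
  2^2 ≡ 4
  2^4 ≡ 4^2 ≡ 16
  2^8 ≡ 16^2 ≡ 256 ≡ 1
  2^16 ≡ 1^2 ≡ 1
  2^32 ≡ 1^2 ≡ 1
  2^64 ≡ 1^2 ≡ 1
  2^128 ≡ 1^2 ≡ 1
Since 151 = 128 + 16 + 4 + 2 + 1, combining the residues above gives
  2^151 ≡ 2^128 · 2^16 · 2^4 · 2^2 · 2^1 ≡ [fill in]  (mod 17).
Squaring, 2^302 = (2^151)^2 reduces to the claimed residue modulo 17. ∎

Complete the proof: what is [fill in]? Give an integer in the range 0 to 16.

2^128 · 2^16 · 2^4 · 2^2 · 2^1 ≡ 1 · 1 · 16 · 4 · 2 = 128.
128 mod 17 = 9, so 2^151 ≡ 9 (mod 17).

9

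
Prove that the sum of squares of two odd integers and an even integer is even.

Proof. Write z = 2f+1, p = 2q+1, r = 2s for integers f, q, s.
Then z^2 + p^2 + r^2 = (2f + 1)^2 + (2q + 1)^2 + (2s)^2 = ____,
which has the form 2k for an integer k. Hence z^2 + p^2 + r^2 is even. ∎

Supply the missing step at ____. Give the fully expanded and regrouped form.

(2f + 1)^2 + (2q + 1)^2 + (2s)^2 = 4f^2 + 4f + 4q^2 + 4q + 4s^2 + 2
= 2(2f^2 + 2f + 2q^2 + 2q + 2s^2 + 1).
Since 2f^2 + 2f + 2q^2 + 2q + 2s^2 + 1 is an integer, the sum of squares is of the form 2k for an integer k.

2(2f^2 + 2f + 2q^2 + 2q + 2s^2 + 1)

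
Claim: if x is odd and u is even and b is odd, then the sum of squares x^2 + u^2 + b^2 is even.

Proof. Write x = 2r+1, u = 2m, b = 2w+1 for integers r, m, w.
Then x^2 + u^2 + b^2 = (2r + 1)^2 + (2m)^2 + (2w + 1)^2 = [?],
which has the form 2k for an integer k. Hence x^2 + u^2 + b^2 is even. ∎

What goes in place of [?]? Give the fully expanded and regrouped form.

2(2m^2 + 2r^2 + 2r + 2w^2 + 2w + 1)

Expanding: (2r + 1)^2 + (2m)^2 + (2w + 1)^2 = 4m^2 + 4r^2 + 4r + 4w^2 + 4w + 2.
Every term is even; pulling out the factor of 2 gives 2(2m^2 + 2r^2 + 2r + 2w^2 + 2w + 1).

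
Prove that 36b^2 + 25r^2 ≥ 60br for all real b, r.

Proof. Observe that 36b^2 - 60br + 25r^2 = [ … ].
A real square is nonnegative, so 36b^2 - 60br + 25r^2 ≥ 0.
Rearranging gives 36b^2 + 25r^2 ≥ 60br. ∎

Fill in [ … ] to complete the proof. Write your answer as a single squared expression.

The leading and trailing coefficients are 6^2 and 5^2, and 60 = 2·6·5, so the trinomial is (6b - 5r)^2.
Hence 36b^2 - 60br + 25r^2 ≥ 0.

(6b - 5r)^2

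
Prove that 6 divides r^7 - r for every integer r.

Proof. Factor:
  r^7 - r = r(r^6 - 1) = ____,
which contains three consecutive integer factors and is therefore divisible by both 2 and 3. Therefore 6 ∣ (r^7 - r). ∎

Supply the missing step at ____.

r^6 - 1 = (r^2 - 1)(r^4 + r^2 + 1), and r^2 - 1 = (r-1)(r+1).
So r(r^6 - 1) = (r - 1)r(r + 1)(r^4 + r^2 + 1).

(r - 1)r(r + 1)(r^4 + r^2 + 1)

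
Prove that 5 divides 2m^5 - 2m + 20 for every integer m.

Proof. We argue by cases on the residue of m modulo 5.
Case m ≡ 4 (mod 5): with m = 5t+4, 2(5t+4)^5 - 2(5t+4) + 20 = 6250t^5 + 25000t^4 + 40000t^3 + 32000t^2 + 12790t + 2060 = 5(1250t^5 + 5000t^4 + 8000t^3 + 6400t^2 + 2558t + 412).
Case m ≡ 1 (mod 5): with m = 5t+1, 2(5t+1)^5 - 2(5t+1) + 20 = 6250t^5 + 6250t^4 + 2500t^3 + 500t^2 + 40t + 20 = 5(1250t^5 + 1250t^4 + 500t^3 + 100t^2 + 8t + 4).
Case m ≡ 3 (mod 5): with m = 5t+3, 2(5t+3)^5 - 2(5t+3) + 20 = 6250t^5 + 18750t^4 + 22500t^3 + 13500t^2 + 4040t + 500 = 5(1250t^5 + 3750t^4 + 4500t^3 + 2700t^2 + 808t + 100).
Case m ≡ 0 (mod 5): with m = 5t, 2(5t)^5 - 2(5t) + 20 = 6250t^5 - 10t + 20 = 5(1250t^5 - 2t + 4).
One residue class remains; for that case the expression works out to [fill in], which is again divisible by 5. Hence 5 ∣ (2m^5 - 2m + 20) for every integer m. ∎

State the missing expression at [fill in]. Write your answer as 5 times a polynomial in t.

5(1250t^5 + 2500t^4 + 2000t^3 + 800t^2 + 158t + 16)

Only m ≡ 2 (mod 5) is unaccounted for. Put m = 5t+2:
2(5t+2)^5 - 2(5t+2) + 20 expands to 6250t^5 + 12500t^4 + 10000t^3 + 4000t^2 + 790t + 80,
and factoring out 5 leaves 5(1250t^5 + 2500t^4 + 2000t^3 + 800t^2 + 158t + 16).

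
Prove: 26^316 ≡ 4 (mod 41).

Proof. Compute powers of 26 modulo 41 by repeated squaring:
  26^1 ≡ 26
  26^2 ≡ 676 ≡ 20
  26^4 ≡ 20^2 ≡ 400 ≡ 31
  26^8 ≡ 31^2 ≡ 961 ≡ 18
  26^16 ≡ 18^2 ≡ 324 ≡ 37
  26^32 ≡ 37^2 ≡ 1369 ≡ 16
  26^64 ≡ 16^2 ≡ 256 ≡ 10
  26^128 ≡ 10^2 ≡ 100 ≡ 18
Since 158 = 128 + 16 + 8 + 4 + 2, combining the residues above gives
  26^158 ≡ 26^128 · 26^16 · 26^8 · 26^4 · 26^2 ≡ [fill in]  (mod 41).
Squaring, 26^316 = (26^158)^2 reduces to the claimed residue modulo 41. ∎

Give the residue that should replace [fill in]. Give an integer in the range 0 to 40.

Multiply the listed residues: 18 · 37 · 18 · 31 · 20 = 666 → 11988 → 371628 → 7432560.
Reducing modulo 41: 7432560 = 181281·41 + 39, so 26^158 ≡ 39.

39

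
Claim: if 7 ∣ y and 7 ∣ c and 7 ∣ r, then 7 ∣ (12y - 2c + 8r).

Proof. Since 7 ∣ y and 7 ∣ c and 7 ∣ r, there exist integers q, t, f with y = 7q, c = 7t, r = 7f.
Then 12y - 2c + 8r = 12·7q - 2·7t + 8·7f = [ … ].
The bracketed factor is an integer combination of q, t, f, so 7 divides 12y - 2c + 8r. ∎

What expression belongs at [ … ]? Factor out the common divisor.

7(8f + 12q - 2t)

Each term has a factor of 7: 12·7q - 2·7t + 8·7f = 7·(8f + 12q - 2t).
Since 8f + 12q - 2t is an integer, 7 ∣ (12y - 2c + 8r).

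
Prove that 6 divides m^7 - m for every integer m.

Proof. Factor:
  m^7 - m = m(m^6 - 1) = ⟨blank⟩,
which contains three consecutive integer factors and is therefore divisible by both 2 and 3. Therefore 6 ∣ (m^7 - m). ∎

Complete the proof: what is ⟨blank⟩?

m^6 - 1 = (m^2 - 1)(m^4 + m^2 + 1), and m^2 - 1 = (m-1)(m+1).
So m(m^6 - 1) = (m - 1)m(m + 1)(m^4 + m^2 + 1).

(m - 1)m(m + 1)(m^4 + m^2 + 1)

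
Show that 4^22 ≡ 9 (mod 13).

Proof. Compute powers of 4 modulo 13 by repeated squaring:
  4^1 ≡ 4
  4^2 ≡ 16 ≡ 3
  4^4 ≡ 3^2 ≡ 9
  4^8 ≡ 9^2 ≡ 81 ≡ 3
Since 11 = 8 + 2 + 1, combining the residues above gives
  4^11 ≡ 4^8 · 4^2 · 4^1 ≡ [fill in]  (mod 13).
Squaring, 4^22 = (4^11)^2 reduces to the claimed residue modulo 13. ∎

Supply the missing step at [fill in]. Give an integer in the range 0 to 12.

10

Multiply the listed residues: 3 · 3 · 4 = 9 → 36.
Reducing modulo 13: 36 = 2·13 + 10, so 4^11 ≡ 10.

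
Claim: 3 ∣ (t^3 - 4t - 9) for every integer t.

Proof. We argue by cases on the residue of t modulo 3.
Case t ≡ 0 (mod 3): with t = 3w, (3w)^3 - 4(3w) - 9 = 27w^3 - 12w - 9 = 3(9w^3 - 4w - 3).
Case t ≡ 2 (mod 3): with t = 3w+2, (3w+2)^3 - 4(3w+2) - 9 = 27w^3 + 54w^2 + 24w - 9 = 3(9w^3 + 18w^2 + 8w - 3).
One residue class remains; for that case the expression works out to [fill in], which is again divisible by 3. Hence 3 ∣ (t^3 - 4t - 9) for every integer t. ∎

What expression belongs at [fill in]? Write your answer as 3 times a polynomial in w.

The residues treated are {0, 2}, so the missing case is t ≡ 1 (mod 3); write t = 3w+1.
Then (3w+1)^3 - 4(3w+1) - 9 = 27w^3 + 27w^2 - 3w - 12 = 3(9w^3 + 9w^2 - w - 4).

3(9w^3 + 9w^2 - w - 4)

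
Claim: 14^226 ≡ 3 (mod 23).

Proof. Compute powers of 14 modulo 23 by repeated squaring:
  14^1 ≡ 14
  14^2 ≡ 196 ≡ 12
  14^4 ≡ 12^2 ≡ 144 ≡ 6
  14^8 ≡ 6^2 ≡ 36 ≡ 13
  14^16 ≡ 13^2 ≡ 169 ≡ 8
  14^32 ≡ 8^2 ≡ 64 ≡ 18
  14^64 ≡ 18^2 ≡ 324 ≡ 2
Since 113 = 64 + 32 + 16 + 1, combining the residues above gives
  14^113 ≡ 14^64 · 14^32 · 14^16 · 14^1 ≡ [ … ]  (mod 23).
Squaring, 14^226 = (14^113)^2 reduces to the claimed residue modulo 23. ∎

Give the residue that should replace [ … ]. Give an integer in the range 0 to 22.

14^64 · 14^32 · 14^16 · 14^1 ≡ 2 · 18 · 8 · 14 = 4032.
4032 mod 23 = 7, so 14^113 ≡ 7 (mod 23).

7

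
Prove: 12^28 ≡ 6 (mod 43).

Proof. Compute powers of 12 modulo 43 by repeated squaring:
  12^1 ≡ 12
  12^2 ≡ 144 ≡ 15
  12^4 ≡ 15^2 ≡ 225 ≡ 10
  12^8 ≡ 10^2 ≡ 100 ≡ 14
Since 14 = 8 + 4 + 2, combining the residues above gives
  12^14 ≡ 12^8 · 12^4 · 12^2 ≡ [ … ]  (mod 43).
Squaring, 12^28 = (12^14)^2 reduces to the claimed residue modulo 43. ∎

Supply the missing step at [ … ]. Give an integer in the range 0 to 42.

12^8 · 12^4 · 12^2 ≡ 14 · 10 · 15 = 2100.
2100 mod 43 = 36, so 12^14 ≡ 36 (mod 43).

36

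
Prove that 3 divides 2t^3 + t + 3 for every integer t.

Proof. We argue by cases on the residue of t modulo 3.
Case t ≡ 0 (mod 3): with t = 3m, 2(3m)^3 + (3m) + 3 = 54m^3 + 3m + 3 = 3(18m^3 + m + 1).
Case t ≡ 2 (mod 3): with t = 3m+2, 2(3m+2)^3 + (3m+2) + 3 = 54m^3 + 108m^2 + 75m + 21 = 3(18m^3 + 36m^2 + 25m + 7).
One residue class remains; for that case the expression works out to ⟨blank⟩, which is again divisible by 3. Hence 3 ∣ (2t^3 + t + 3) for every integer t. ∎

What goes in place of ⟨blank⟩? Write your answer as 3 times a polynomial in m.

3(18m^3 + 18m^2 + 7m + 2)

Only t ≡ 1 (mod 3) is unaccounted for. Put t = 3m+1:
2(3m+1)^3 + (3m+1) + 3 expands to 54m^3 + 54m^2 + 21m + 6,
and factoring out 3 leaves 3(18m^3 + 18m^2 + 7m + 2).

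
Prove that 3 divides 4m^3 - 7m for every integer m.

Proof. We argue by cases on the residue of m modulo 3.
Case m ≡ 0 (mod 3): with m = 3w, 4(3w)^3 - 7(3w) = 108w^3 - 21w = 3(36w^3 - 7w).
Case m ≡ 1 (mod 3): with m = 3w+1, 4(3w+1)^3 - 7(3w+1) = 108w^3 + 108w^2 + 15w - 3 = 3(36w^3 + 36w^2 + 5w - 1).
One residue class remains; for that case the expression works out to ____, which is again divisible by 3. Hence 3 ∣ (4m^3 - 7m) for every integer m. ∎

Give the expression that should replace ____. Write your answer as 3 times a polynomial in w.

3(36w^3 + 72w^2 + 41w + 6)

The residues treated are {0, 1}, so the missing case is m ≡ 2 (mod 3); write m = 3w+2.
Then 4(3w+2)^3 - 7(3w+2) = 108w^3 + 216w^2 + 123w + 18 = 3(36w^3 + 72w^2 + 41w + 6).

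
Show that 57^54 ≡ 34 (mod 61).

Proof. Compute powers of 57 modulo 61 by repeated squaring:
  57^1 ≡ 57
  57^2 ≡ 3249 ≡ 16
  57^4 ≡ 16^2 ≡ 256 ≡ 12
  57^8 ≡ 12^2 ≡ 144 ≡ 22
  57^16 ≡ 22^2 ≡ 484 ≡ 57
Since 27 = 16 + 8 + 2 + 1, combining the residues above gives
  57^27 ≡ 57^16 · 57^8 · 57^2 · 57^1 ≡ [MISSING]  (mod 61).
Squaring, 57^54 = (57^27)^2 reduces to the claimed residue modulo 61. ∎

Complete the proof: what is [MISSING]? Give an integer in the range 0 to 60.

20

57^16 · 57^8 · 57^2 · 57^1 ≡ 57 · 22 · 16 · 57 = 1143648.
1143648 mod 61 = 20, so 57^27 ≡ 20 (mod 61).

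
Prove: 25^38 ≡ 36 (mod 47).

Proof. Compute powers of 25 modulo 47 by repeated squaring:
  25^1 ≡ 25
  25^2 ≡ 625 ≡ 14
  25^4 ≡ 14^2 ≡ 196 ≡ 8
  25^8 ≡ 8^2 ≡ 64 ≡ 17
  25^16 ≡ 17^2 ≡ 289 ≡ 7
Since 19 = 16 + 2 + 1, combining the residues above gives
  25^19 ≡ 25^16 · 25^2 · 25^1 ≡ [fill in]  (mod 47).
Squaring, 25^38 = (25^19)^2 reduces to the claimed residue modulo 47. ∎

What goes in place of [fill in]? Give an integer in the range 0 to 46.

6

25^16 · 25^2 · 25^1 ≡ 7 · 14 · 25 = 2450.
2450 mod 47 = 6, so 25^19 ≡ 6 (mod 47).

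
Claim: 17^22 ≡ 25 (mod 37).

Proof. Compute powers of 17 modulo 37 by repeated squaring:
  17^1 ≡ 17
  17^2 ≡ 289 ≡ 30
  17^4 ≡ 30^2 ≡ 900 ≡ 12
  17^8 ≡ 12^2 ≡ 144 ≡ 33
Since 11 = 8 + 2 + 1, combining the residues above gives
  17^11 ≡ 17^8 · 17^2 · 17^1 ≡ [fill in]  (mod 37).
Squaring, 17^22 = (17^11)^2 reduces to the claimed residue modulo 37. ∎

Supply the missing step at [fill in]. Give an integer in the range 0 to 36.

32

Multiply the listed residues: 33 · 30 · 17 = 990 → 16830.
Reducing modulo 37: 16830 = 454·37 + 32, so 17^11 ≡ 32.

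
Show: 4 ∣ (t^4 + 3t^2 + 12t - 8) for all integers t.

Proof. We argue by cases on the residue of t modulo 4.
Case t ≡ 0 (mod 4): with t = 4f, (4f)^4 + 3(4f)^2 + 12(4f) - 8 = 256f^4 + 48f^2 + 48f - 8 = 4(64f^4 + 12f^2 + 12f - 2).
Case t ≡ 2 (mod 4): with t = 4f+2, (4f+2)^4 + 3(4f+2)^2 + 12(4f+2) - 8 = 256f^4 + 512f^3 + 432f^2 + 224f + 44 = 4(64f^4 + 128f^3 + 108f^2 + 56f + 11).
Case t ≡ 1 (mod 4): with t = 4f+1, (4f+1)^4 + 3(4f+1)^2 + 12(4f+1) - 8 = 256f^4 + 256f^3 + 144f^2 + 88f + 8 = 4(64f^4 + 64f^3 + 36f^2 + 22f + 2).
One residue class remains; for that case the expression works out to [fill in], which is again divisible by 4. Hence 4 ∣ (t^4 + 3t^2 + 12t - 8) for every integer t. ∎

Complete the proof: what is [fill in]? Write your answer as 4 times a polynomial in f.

The residues treated are {0, 2, 1}, so the missing case is t ≡ 3 (mod 4); write t = 4f+3.
Then (4f+3)^4 + 3(4f+3)^2 + 12(4f+3) - 8 = 256f^4 + 768f^3 + 912f^2 + 552f + 136 = 4(64f^4 + 192f^3 + 228f^2 + 138f + 34).

4(64f^4 + 192f^3 + 228f^2 + 138f + 34)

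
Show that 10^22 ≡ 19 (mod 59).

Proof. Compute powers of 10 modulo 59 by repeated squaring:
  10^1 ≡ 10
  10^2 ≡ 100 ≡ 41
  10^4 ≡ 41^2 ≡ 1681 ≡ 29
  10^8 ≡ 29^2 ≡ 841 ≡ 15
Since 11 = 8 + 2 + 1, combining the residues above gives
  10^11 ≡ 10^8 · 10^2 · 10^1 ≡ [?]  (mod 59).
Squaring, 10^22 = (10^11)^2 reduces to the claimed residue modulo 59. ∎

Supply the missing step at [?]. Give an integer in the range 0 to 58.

Multiply the listed residues: 15 · 41 · 10 = 615 → 6150.
Reducing modulo 59: 6150 = 104·59 + 14, so 10^11 ≡ 14.

14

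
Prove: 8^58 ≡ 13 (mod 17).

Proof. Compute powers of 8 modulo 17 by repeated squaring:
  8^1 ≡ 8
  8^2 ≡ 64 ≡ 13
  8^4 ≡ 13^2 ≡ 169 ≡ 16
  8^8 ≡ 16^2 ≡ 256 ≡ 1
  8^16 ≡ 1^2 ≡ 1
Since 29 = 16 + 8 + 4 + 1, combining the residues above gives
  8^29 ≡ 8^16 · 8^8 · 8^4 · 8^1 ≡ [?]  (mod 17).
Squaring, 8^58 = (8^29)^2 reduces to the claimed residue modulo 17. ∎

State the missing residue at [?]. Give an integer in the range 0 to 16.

8^16 · 8^8 · 8^4 · 8^1 ≡ 1 · 1 · 16 · 8 = 128.
128 mod 17 = 9, so 8^29 ≡ 9 (mod 17).

9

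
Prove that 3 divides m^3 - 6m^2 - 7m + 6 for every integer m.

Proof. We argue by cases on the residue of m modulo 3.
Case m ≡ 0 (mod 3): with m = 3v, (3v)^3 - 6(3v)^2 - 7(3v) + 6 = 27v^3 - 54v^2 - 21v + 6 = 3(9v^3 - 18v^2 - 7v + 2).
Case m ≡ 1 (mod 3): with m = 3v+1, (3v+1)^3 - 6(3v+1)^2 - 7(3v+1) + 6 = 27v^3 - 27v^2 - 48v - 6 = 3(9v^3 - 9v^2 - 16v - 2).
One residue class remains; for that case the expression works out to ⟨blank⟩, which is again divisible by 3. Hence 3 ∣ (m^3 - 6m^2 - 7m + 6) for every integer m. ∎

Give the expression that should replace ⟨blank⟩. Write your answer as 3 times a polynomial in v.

The residues treated are {0, 1}, so the missing case is m ≡ 2 (mod 3); write m = 3v+2.
Then (3v+2)^3 - 6(3v+2)^2 - 7(3v+2) + 6 = 27v^3 - 57v - 24 = 3(9v^3 - 19v - 8).

3(9v^3 - 19v - 8)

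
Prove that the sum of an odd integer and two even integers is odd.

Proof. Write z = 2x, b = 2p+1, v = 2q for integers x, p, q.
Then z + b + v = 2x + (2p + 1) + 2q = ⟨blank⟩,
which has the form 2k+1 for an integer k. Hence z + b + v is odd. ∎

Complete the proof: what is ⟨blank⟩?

2(p + q + x) + 1

Expanding: 2x + (2p + 1) + 2q = 2p + 2q + 2x + 1.
Every term except the constant is even, so this is 2(p + q + x) + 1,
and p + q + x ∈ ℤ gives the required form.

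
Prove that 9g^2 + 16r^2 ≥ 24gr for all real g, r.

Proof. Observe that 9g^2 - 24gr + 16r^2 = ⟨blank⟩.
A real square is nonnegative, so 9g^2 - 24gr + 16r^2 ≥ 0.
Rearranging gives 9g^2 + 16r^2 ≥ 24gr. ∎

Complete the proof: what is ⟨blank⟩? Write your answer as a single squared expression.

9g^2 - 24gr + 16r^2 is a perfect-square trinomial: the outer terms are (3g)^2 and (4r)^2, and the cross term is -2·3g·4r.
So 9g^2 - 24gr + 16r^2 = (3g - 4r)^2 ≥ 0.

(3g - 4r)^2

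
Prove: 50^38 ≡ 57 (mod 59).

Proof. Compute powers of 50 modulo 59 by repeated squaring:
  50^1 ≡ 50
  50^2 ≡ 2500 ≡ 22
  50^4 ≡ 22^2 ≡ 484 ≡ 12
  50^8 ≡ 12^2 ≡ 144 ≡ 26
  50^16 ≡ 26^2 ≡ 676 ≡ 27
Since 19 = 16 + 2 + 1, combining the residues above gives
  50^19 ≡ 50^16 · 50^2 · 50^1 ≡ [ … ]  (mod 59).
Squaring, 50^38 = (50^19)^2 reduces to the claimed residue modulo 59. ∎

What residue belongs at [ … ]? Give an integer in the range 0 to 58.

23

Multiply the listed residues: 27 · 22 · 50 = 594 → 29700.
Reducing modulo 59: 29700 = 503·59 + 23, so 50^19 ≡ 23.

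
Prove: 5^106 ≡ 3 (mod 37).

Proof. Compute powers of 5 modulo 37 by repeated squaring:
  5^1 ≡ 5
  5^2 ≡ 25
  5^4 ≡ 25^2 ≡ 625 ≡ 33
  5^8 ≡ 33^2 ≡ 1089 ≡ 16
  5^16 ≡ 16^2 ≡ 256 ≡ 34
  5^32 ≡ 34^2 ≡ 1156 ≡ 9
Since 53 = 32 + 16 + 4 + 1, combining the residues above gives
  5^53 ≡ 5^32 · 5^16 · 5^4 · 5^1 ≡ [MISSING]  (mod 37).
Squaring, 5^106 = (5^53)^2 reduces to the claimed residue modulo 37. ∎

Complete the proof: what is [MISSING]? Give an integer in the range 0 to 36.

5^32 · 5^16 · 5^4 · 5^1 ≡ 9 · 34 · 33 · 5 = 50490.
50490 mod 37 = 22, so 5^53 ≡ 22 (mod 37).

22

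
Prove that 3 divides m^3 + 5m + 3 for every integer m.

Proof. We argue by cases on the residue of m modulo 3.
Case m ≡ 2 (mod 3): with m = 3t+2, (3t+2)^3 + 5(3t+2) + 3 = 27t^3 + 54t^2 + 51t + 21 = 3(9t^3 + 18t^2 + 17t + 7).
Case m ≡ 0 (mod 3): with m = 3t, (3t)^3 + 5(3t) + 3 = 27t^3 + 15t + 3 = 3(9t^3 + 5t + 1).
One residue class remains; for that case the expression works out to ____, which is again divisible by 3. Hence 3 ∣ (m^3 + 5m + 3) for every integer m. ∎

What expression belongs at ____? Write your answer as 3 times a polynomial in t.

The residues treated are {2, 0}, so the missing case is m ≡ 1 (mod 3); write m = 3t+1.
Then (3t+1)^3 + 5(3t+1) + 3 = 27t^3 + 27t^2 + 24t + 9 = 3(9t^3 + 9t^2 + 8t + 3).

3(9t^3 + 9t^2 + 8t + 3)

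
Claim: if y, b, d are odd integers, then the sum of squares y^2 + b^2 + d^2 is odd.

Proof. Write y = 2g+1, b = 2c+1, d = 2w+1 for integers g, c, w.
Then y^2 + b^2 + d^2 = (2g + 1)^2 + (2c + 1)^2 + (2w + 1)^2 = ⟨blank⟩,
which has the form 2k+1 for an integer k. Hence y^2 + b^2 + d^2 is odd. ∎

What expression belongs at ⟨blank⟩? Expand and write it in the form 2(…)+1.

2(2c^2 + 2c + 2g^2 + 2g + 2w^2 + 2w + 1) + 1

(2g + 1)^2 + (2c + 1)^2 + (2w + 1)^2 = 4c^2 + 4c + 4g^2 + 4g + 4w^2 + 4w + 3
= 2(2c^2 + 2c + 2g^2 + 2g + 2w^2 + 2w + 1) + 1.
Since 2c^2 + 2c + 2g^2 + 2g + 2w^2 + 2w + 1 is an integer, the sum of squares is of the form 2k+1 for an integer k.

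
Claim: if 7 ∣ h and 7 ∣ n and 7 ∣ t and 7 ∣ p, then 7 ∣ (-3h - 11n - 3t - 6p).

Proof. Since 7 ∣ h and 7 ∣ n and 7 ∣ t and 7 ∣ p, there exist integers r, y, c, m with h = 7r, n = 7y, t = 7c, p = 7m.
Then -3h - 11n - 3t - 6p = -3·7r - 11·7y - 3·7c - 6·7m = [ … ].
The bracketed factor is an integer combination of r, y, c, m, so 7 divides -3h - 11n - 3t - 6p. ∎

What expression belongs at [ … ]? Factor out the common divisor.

7(-3c - 6m - 3r - 11y)

Each term has a factor of 7: -3·7r - 11·7y - 3·7c - 6·7m = 7·(-3c - 6m - 3r - 11y).
Since -3c - 6m - 3r - 11y is an integer, 7 ∣ (-3h - 11n - 3t - 6p).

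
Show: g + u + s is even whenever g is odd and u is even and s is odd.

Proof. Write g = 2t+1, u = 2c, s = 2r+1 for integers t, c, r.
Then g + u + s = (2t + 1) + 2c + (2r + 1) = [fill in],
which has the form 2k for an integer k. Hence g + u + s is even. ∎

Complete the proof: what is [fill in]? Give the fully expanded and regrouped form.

2(c + r + t + 1)

Expanding: (2t + 1) + 2c + (2r + 1) = 2c + 2r + 2t + 2.
Every term is even; pulling out the factor of 2 gives 2(c + r + t + 1).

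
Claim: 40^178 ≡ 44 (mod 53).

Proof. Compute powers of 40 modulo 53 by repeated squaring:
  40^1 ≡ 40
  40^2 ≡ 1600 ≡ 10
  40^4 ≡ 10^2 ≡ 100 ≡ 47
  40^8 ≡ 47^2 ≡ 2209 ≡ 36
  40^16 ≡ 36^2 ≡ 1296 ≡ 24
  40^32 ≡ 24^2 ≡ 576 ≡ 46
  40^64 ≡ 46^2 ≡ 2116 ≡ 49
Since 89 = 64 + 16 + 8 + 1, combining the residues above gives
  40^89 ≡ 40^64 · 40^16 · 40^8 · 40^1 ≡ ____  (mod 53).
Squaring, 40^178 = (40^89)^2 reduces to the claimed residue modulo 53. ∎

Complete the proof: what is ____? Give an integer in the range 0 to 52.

37

Multiply the listed residues: 49 · 24 · 36 · 40 = 1176 → 42336 → 1693440.
Reducing modulo 53: 1693440 = 31951·53 + 37, so 40^89 ≡ 37.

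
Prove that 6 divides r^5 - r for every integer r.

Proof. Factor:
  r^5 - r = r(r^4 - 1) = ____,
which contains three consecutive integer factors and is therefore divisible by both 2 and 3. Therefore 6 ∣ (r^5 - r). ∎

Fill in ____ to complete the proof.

(r - 1)r(r + 1)(r^2 + 1)

r^4 - 1 = (r^2 - 1)(r^2 + 1), and r^2 - 1 = (r-1)(r+1).
So r(r^4 - 1) = (r - 1)r(r + 1)(r^2 + 1).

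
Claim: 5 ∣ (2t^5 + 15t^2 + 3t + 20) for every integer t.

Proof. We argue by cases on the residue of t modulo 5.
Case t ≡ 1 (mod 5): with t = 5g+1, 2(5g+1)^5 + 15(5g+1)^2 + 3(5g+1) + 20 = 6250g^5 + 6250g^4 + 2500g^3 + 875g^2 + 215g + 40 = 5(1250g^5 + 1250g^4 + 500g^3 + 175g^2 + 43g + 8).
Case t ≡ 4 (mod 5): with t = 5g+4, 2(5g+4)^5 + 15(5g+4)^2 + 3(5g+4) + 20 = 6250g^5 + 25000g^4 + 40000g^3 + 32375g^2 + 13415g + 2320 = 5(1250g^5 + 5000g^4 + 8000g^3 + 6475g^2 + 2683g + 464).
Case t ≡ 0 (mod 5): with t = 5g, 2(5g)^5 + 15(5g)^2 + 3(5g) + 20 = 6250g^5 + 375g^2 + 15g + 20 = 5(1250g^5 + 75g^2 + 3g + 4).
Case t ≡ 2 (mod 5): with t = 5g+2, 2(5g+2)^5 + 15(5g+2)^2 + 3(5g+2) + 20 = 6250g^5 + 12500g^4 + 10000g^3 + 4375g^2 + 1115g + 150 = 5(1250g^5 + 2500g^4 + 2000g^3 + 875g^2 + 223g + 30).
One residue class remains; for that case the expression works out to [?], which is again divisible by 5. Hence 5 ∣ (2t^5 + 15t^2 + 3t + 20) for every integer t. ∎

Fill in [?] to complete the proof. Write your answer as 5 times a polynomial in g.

The residues treated are {1, 4, 0, 2}, so the missing case is t ≡ 3 (mod 5); write t = 5g+3.
Then 2(5g+3)^5 + 15(5g+3)^2 + 3(5g+3) + 20 = 6250g^5 + 18750g^4 + 22500g^3 + 13875g^2 + 4515g + 650 = 5(1250g^5 + 3750g^4 + 4500g^3 + 2775g^2 + 903g + 130).

5(1250g^5 + 3750g^4 + 4500g^3 + 2775g^2 + 903g + 130)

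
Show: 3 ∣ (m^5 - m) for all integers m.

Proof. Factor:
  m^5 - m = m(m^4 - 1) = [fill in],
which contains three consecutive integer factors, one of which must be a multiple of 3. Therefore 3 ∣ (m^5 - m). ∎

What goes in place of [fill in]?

m^4 - 1 = (m^2 - 1)(m^2 + 1), and m^2 - 1 = (m-1)(m+1).
So m(m^4 - 1) = (m - 1)m(m + 1)(m^2 + 1).

(m - 1)m(m + 1)(m^2 + 1)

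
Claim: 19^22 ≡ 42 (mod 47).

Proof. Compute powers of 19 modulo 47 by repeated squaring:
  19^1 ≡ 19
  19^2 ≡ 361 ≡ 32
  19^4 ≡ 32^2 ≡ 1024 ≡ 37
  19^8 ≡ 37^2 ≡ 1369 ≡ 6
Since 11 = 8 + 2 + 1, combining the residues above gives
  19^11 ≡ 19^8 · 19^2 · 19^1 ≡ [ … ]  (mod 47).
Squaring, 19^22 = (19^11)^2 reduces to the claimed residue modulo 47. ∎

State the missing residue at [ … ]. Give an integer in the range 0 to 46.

29

Multiply the listed residues: 6 · 32 · 19 = 192 → 3648.
Reducing modulo 47: 3648 = 77·47 + 29, so 19^11 ≡ 29.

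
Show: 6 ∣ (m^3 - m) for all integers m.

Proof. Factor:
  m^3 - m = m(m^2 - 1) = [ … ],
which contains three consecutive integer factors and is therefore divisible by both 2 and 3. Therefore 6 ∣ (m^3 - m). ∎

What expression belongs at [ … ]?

m(m^2 - 1) = m(m - 1)(m + 1) = (m - 1)m(m + 1).
These three factors are consecutive integers, so their product is divisible by 6.

(m - 1)m(m + 1)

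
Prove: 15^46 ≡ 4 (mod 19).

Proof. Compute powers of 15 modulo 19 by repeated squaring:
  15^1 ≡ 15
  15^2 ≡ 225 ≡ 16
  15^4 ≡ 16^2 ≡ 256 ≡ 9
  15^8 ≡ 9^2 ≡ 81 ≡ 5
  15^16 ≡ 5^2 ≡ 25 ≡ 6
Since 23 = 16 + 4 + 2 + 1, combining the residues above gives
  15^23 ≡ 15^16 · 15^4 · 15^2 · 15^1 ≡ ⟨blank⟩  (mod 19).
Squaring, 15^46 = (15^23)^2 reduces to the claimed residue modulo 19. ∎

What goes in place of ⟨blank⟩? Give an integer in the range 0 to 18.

2

15^16 · 15^4 · 15^2 · 15^1 ≡ 6 · 9 · 16 · 15 = 12960.
12960 mod 19 = 2, so 15^23 ≡ 2 (mod 19).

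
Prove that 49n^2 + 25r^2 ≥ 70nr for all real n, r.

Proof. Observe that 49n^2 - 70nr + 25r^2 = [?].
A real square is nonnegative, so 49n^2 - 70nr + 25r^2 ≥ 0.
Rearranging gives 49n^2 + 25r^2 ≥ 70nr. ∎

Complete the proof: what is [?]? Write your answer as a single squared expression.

(7n - 5r)^2

49n^2 - 70nr + 25r^2 is a perfect-square trinomial: the outer terms are (7n)^2 and (5r)^2, and the cross term is -2·7n·5r.
So 49n^2 - 70nr + 25r^2 = (7n - 5r)^2 ≥ 0.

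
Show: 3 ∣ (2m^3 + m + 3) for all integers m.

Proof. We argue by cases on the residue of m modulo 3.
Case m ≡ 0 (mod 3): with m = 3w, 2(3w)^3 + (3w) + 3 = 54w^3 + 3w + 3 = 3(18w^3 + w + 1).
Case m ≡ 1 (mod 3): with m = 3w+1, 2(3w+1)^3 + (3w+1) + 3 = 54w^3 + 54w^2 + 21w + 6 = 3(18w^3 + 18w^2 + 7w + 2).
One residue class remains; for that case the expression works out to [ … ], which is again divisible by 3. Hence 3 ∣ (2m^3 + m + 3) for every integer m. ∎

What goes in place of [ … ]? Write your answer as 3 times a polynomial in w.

3(18w^3 + 36w^2 + 25w + 7)

Only m ≡ 2 (mod 3) is unaccounted for. Put m = 3w+2:
2(3w+2)^3 + (3w+2) + 3 expands to 54w^3 + 108w^2 + 75w + 21,
and factoring out 3 leaves 3(18w^3 + 36w^2 + 25w + 7).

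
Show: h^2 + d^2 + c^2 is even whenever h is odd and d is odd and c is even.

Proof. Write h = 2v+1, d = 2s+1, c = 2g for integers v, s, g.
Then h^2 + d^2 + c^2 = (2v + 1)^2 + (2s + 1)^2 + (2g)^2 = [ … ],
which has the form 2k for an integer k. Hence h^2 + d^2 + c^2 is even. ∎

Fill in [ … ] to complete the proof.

2(2g^2 + 2s^2 + 2s + 2v^2 + 2v + 1)

Expanding: (2v + 1)^2 + (2s + 1)^2 + (2g)^2 = 4g^2 + 4s^2 + 4s + 4v^2 + 4v + 2.
Every term is even; pulling out the factor of 2 gives 2(2g^2 + 2s^2 + 2s + 2v^2 + 2v + 1).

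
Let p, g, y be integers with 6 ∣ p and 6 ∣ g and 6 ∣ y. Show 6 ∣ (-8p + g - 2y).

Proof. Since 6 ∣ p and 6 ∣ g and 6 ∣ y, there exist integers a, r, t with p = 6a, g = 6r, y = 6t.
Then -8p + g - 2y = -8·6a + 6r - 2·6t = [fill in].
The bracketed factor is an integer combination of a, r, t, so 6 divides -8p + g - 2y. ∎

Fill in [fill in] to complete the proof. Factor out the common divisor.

6(-8a + r - 2t)

Pull the common 6 out of every term: -8·6a + 6r - 2·6t = 6(-8a + r - 2t).
-8a + r - 2t is an integer, which exhibits the divisibility.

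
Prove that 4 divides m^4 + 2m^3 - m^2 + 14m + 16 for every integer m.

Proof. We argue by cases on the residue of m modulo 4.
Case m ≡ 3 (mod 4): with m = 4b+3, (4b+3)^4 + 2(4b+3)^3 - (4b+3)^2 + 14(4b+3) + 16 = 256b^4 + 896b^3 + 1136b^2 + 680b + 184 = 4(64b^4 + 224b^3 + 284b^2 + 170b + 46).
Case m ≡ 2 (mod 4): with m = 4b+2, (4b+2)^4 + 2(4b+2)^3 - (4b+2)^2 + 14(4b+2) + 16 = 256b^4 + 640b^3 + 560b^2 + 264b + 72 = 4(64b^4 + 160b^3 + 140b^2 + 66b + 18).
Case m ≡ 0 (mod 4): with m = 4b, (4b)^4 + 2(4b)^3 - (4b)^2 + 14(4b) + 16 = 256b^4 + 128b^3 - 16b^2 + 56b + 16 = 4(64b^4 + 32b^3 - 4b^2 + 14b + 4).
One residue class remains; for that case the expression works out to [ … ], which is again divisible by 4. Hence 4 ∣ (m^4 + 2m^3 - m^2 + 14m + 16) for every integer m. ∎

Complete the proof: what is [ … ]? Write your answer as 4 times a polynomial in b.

4(64b^4 + 96b^3 + 44b^2 + 22b + 8)

Only m ≡ 1 (mod 4) is unaccounted for. Put m = 4b+1:
(4b+1)^4 + 2(4b+1)^3 - (4b+1)^2 + 14(4b+1) + 16 expands to 256b^4 + 384b^3 + 176b^2 + 88b + 32,
and factoring out 4 leaves 4(64b^4 + 96b^3 + 44b^2 + 22b + 8).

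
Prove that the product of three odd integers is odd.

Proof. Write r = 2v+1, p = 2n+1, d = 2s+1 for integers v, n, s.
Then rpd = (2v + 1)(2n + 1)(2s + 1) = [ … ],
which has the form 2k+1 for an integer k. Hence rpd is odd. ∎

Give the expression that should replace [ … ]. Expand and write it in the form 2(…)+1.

2(4nsv + 2ns + 2nv + n + 2sv + s + v) + 1

Expanding: (2v + 1)(2n + 1)(2s + 1) = 8nsv + 4ns + 4nv + 2n + 4sv + 2s + 2v + 1.
Every term except the constant is even, so this is 2(4nsv + 2ns + 2nv + n + 2sv + s + v) + 1,
and 4nsv + 2ns + 2nv + n + 2sv + s + v ∈ ℤ gives the required form.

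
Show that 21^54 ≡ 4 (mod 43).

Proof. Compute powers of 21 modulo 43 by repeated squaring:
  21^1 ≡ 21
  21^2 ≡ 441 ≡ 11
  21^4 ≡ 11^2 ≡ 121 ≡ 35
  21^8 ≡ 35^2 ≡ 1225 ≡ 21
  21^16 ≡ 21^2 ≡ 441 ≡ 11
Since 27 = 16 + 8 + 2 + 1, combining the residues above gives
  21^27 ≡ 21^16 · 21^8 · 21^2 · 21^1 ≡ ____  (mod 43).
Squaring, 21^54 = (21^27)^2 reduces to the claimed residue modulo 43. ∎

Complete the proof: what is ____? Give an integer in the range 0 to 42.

Multiply the listed residues: 11 · 21 · 11 · 21 = 231 → 2541 → 53361.
Reducing modulo 43: 53361 = 1240·43 + 41, so 21^27 ≡ 41.

41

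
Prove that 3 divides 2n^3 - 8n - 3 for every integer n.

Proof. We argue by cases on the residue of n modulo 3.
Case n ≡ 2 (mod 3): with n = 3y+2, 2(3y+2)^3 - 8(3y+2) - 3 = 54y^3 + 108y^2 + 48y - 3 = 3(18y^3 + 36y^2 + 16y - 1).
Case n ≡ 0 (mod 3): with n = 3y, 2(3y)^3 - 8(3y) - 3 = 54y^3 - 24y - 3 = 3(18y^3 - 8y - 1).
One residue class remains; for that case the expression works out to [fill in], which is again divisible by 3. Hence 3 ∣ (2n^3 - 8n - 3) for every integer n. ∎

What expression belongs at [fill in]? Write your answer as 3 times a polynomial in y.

3(18y^3 + 18y^2 - 2y - 3)

The residues treated are {2, 0}, so the missing case is n ≡ 1 (mod 3); write n = 3y+1.
Then 2(3y+1)^3 - 8(3y+1) - 3 = 54y^3 + 54y^2 - 6y - 9 = 3(18y^3 + 18y^2 - 2y - 3).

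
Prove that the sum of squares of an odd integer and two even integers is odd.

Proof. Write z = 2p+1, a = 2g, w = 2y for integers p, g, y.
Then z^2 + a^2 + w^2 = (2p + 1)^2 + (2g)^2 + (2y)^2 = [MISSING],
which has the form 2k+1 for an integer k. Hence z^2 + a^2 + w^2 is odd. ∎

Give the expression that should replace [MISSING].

Expanding: (2p + 1)^2 + (2g)^2 + (2y)^2 = 4g^2 + 4p^2 + 4p + 4y^2 + 1.
Every term except the constant is even, so this is 2(2g^2 + 2p^2 + 2p + 2y^2) + 1,
and 2g^2 + 2p^2 + 2p + 2y^2 ∈ ℤ gives the required form.

2(2g^2 + 2p^2 + 2p + 2y^2) + 1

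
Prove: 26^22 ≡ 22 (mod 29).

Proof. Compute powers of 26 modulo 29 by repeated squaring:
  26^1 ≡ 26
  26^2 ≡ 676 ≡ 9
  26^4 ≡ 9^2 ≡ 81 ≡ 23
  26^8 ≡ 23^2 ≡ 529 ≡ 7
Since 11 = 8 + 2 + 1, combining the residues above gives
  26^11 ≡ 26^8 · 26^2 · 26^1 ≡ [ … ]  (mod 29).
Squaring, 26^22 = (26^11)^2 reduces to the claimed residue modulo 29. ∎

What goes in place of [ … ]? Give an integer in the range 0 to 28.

26^8 · 26^2 · 26^1 ≡ 7 · 9 · 26 = 1638.
1638 mod 29 = 14, so 26^11 ≡ 14 (mod 29).

14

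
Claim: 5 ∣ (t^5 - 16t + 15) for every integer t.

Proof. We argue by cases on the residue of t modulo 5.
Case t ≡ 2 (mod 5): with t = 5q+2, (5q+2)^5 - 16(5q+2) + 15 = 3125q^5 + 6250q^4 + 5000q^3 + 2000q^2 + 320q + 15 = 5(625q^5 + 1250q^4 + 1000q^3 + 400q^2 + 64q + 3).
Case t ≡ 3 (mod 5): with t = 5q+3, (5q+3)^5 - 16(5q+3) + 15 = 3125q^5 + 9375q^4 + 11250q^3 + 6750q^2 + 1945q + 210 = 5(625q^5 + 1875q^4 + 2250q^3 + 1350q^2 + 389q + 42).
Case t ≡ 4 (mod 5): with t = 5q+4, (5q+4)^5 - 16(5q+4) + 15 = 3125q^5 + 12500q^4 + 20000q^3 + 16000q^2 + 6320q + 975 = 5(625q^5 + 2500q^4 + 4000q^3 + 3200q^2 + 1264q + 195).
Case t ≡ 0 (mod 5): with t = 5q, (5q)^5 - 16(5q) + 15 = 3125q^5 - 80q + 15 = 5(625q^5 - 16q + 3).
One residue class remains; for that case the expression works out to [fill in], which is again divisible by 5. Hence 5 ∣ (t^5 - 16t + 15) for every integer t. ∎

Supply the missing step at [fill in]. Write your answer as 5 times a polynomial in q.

The residues treated are {2, 3, 4, 0}, so the missing case is t ≡ 1 (mod 5); write t = 5q+1.
Then (5q+1)^5 - 16(5q+1) + 15 = 3125q^5 + 3125q^4 + 1250q^3 + 250q^2 - 55q = 5(625q^5 + 625q^4 + 250q^3 + 50q^2 - 11q).

5(625q^5 + 625q^4 + 250q^3 + 50q^2 - 11q)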